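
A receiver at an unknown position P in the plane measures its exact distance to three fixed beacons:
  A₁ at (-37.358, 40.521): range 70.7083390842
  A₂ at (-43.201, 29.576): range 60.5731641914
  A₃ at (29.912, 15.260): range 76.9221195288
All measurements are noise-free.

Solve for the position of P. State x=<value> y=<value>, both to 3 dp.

eq1: (x + 37.358)² + (y − 40.521)² = 70.7083390842²
eq2: (x + 43.201)² + (y − 29.576)² = 60.5731641914²
eq3: (x − 29.912)² + (y − 15.260)² = 76.9221195288²
eq3−eq2, eq3−eq1 (x²,y² cancel):
  -146.226·x + 28.632·y = 3861.375086
  -134.540·x + 50.522·y = 2827.319518
det = -146.226·50.522 − 28.632·-134.540 = -3535.480692
x = (3861.375086·50.522 − 28.632·2827.319518) / -3535.480692 = -32.282054
y = (-146.226·2827.319518 − 3861.375086·-134.540) / -3535.480692 = -30.004910

x=-32.282 y=-30.005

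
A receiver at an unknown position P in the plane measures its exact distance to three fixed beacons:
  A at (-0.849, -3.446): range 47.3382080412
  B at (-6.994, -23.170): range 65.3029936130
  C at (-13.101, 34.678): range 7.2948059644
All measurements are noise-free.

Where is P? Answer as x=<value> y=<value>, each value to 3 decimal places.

x=-15.455 y=41.583

eq1: (x + 0.849)² + (y + 3.446)² = 47.3382080412²
eq2: (x + 6.994)² + (y + 23.170)² = 65.3029936130²
eq3: (x + 13.101)² + (y − 34.678)² = 7.2948059644²
eq2−eq1, eq2−eq3 (x²,y² cancel):
  12.290·x + 39.448·y = 1450.405815
  -12.214·x + 115.696·y = 4999.701730
det = 12.290·115.696 − 39.448·-12.214 = 1903.721712
x = (1450.405815·115.696 − 39.448·4999.701730) / 1903.721712 = -15.455033
y = (12.290·4999.701730 − 1450.405815·-12.214) / 1903.721712 = 41.582543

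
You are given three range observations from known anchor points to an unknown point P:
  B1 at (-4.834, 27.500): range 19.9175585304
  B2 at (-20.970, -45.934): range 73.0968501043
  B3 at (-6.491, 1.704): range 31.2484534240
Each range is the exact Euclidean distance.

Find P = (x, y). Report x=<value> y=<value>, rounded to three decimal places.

eq1: (x + 4.834)² + (y − 27.500)² = 19.9175585304²
eq2: (x + 20.970)² + (y + 45.934)² = 73.0968501043²
eq3: (x + 6.491)² + (y − 1.704)² = 31.2484534240²
eq2−eq3, eq2−eq1 (x²,y² cancel):
  28.958·x + 95.276·y = 1862.047095
  32.272·x + 146.868·y = 3176.384657
det = 28.958·146.868 − 95.276·32.272 = 1178.256472
x = (1862.047095·146.868 − 95.276·3176.384657) / 1178.256472 = -24.746812
y = (28.958·3176.384657 − 1862.047095·32.272) / 1178.256472 = 27.065214

x=-24.747 y=27.065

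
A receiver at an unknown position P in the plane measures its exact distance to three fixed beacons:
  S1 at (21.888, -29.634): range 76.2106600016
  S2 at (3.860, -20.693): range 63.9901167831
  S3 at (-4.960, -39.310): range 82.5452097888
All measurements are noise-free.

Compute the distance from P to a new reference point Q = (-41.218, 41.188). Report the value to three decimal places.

eq1: (x − 21.888)² + (y + 29.634)² = 76.2106600016²
eq2: (x − 3.860)² + (y + 20.693)² = 63.9901167831²
eq3: (x + 4.960)² + (y + 39.310)² = 82.5452097888²
eq3−eq2, eq3−eq1 (x²,y² cancel):
  17.640·x + 37.234·y = 1592.198762
  53.696·x + 19.352·y = 793.027761
det = 17.640·19.352 − 37.234·53.696 = -1657.947584
x = (1592.198762·19.352 − 37.234·793.027761) / -1657.947584 = -0.774834
y = (17.640·793.027761 − 1592.198762·53.696) / -1657.947584 = 43.129044
|P − Q| = √((-0.774834 − -41.218)² + (43.129044 − 41.188)²) = 40.489718

40.490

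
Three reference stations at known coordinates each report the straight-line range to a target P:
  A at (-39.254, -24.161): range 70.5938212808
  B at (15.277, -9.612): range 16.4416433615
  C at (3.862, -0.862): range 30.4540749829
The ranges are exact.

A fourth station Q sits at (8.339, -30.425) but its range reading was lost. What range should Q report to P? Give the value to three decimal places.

27.136

eq1: (x + 39.254)² + (y + 24.161)² = 70.5938212808²
eq2: (x − 15.277)² + (y + 9.612)² = 16.4416433615²
eq3: (x − 3.862)² + (y + 0.862)² = 30.4540749829²
eq2−eq3, eq2−eq1 (x²,y² cancel):
  -22.830·x + 17.500·y = -967.242232
  -109.062·x − 29.098·y = -2914.306803
det = -22.830·-29.098 − 17.500·-109.062 = 2572.892340
x = (-967.242232·-29.098 − 17.500·-2914.306803) / 2572.892340 = 30.761172
y = (-22.830·-2914.306803 − -967.242232·-109.062) / 2572.892340 = -15.140839
|P − Q| = √((30.761172 − 8.339)² + (-15.140839 − -30.425)²) = 27.135943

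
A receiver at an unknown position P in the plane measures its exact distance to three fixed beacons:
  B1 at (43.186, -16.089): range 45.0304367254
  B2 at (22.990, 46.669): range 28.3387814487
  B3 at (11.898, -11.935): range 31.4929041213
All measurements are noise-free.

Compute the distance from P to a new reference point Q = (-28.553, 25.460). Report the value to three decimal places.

eq1: (x − 43.186)² + (y + 16.089)² = 45.0304367254²
eq2: (x − 22.990)² + (y − 46.669)² = 28.3387814487²
eq3: (x − 11.898)² + (y + 11.935)² = 31.4929041213²
eq3−eq1, eq3−eq2 (x²,y² cancel):
  62.576·x − 8.308·y = 803.942666
  22.184·x + 117.208·y = 2611.245508
det = 62.576·117.208 − -8.308·22.184 = 7518.712480
x = (803.942666·117.208 − -8.308·2611.245508) / 7518.712480 = 15.417898
y = (62.576·2611.245508 − 803.942666·22.184) / 7518.712480 = 19.360580
|P − Q| = √((15.417898 − -28.553)² + (19.360580 − 25.460)²) = 44.391922

44.392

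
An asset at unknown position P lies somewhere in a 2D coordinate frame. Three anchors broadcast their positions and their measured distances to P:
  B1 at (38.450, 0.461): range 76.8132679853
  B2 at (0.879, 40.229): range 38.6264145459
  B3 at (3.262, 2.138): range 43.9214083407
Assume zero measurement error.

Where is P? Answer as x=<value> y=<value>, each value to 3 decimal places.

eq1: (x − 38.450)² + (y − 0.461)² = 76.8132679853²
eq2: (x − 0.879)² + (y − 40.229)² = 38.6264145459²
eq3: (x − 3.262)² + (y − 2.138)² = 43.9214083407²
eq1−eq2, eq1−eq3 (x²,y² cancel):
  -75.142·x + 79.536·y = 4548.808299
  -70.376·x + 3.354·y = 2507.784695
det = -75.142·3.354 − 79.536·-70.376 = 5345.399268
x = (4548.808299·3.354 − 79.536·2507.784695) / 5345.399268 = -34.460000
y = (-75.142·2507.784695 − 4548.808299·-70.376) / 5345.399268 = 24.635573

x=-34.460 y=24.636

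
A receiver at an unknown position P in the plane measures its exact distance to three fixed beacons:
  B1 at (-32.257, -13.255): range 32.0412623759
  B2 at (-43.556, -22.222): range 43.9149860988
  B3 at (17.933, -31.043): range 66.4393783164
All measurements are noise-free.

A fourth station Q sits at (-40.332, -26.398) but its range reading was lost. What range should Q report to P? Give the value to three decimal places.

46.746

eq1: (x + 32.257)² + (y + 13.255)² = 32.0412623759²
eq2: (x + 43.556)² + (y + 22.222)² = 43.9149860988²
eq3: (x − 17.933)² + (y + 31.043)² = 66.4393783164²
eq2−eq1, eq2−eq3 (x²,y² cancel):
  22.598·x + 17.934·y = -272.849837
  122.978·x − 17.642·y = -3591.347069
det = 22.598·-17.642 − 17.934·122.978 = -2604.161368
x = (-272.849837·-17.642 − 17.934·-3591.347069) / -2604.161368 = -26.580855
y = (22.598·-3591.347069 − -272.849837·122.978) / -2604.161368 = 18.279487
|P − Q| = √((-26.580855 − -40.332)² + (18.279487 − -26.398)²) = 46.745822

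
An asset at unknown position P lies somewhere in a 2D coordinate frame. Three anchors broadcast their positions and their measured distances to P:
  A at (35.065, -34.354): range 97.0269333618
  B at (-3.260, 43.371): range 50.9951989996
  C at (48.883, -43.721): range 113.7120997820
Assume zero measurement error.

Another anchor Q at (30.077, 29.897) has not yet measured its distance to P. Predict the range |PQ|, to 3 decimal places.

eq1: (x − 35.065)² + (y + 34.354)² = 97.0269333618²
eq2: (x + 3.260)² + (y − 43.371)² = 50.9951989996²
eq3: (x − 48.883)² + (y + 43.721)² = 113.7120997820²
eq2−eq1, eq2−eq3 (x²,y² cancel):
  76.650·x − 155.450·y = -6295.635177
  104.286·x − 174.184·y = -7920.529027
det = 76.650·-174.184 − -155.450·104.286 = 2860.055100
x = (-6295.635177·-174.184 − -155.450·-7920.529027) / 2860.055100 = -47.078575
y = (76.650·-7920.529027 − -6295.635177·104.286) / 2860.055100 = 17.285702
|P − Q| = √((-47.078575 − 30.077)² + (17.285702 − 29.897)²) = 78.179458

78.179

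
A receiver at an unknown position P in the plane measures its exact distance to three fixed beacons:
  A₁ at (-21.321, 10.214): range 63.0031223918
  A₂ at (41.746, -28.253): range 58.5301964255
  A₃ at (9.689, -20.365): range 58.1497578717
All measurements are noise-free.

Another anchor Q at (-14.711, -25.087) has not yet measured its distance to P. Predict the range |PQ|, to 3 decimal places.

eq1: (x + 21.321)² + (y − 10.214)² = 63.0031223918²
eq2: (x − 41.746)² + (y + 28.253)² = 58.5301964255²
eq3: (x − 9.689)² + (y + 20.365)² = 58.1497578717²
eq3−eq1, eq3−eq2 (x²,y² cancel):
  -62.020·x + 61.158·y = -537.698200
  64.114·x − 15.776·y = 1987.961026
det = -62.020·-15.776 − 61.158·64.114 = -2942.656492
x = (-537.698200·-15.776 − 61.158·1987.961026) / -2942.656492 = 38.433638
y = (-62.020·1987.961026 − -537.698200·64.114) / -2942.656492 = 30.183394
|P − Q| = √((38.433638 − -14.711)² + (30.183394 − -25.087)²) = 76.675739

76.676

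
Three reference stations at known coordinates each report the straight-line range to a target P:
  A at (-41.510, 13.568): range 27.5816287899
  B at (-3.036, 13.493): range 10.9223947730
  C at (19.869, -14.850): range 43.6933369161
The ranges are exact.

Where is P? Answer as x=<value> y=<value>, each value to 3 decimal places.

x=-13.938 y=12.830

eq1: (x + 41.510)² + (y − 13.568)² = 27.5816287899²
eq2: (x + 3.036)² + (y − 13.493)² = 10.9223947730²
eq3: (x − 19.869)² + (y + 14.850)² = 43.6933369161²
eq1−eq2, eq1−eq3 (x²,y² cancel):
  76.948·x − 0.150·y = -1074.444840
  122.758·x − 56.836·y = -2440.232507
det = 76.948·-56.836 − -0.150·122.758 = -4355.002828
x = (-1074.444840·-56.836 − -0.150·-2440.232507) / -4355.002828 = -13.938249
y = (76.948·-2440.232507 − -1074.444840·122.758) / -4355.002828 = 12.829914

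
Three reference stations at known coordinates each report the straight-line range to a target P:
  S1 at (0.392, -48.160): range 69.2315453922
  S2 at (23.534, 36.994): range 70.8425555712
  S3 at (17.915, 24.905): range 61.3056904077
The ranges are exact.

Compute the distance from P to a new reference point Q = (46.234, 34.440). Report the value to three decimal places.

91.174

eq1: (x − 0.392)² + (y + 48.160)² = 69.2315453922²
eq2: (x − 23.534)² + (y − 36.994)² = 70.8425555712²
eq3: (x − 17.915)² + (y − 24.905)² = 61.3056904077²
eq1−eq3, eq1−eq2 (x²,y² cancel):
  35.046·x + 146.130·y = -343.713813
  46.284·x + 170.308·y = -622.794874
det = 35.046·170.308 − 146.130·46.284 = -794.866752
x = (-343.713813·170.308 − 146.130·-622.794874) / -794.866752 = -40.851882
y = (35.046·-622.794874 − -343.713813·46.284) / -794.866752 = 7.445297
|P − Q| = √((-40.851882 − 46.234)² + (7.445297 − 34.440)²) = 91.173817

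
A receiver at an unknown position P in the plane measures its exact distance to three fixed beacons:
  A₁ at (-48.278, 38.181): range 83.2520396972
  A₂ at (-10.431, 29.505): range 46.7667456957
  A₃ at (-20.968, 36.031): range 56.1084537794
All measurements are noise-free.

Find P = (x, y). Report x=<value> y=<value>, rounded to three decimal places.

eq1: (x + 48.278)² + (y − 38.181)² = 83.2520396972²
eq2: (x + 10.431)² + (y − 29.505)² = 46.7667456957²
eq3: (x + 20.968)² + (y − 36.031)² = 56.1084537794²
eq1−eq3, eq1−eq2 (x²,y² cancel):
  54.620·x − 4.300·y = 1732.079468
  75.694·x − 17.352·y = 1934.570352
det = 54.620·-17.352 − -4.300·75.694 = -622.282040
x = (1732.079468·-17.352 − -4.300·1934.570352) / -622.282040 = 34.930127
y = (54.620·1934.570352 − 1732.079468·75.694) / -622.282040 = 40.884662

x=34.930 y=40.885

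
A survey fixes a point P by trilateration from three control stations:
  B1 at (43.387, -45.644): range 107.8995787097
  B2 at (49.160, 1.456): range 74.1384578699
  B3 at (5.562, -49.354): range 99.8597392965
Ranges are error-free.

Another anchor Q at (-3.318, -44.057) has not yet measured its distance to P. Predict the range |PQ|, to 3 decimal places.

eq1: (x − 43.387)² + (y + 45.644)² = 107.8995787097²
eq2: (x − 49.160)² + (y − 1.456)² = 74.1384578699²
eq3: (x − 5.562)² + (y + 49.354)² = 99.8597392965²
eq3−eq1, eq3−eq2 (x²,y² cancel):
  75.650·x + 7.420·y = -171.298208
  87.196·x + 101.620·y = 4427.528973
det = 75.650·101.620 − 7.420·87.196 = 7040.558680
x = (-171.298208·101.620 − 7.420·4427.528973) / 7040.558680 = -7.138580
y = (75.650·4427.528973 − -171.298208·87.196) / 7040.558680 = 49.694790
|P − Q| = √((-7.138580 − -3.318)² + (49.694790 − -44.057)²) = 93.829606

93.830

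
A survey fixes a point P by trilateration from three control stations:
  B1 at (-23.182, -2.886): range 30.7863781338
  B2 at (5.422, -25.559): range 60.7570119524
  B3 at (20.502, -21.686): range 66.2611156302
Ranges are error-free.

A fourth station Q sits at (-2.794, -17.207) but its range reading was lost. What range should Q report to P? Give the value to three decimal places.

eq1: (x + 23.182)² + (y + 2.886)² = 30.7863781338²
eq2: (x − 5.422)² + (y + 25.559)² = 60.7570119524²
eq3: (x − 20.502)² + (y + 21.686)² = 66.2611156302²
eq3−eq2, eq3−eq1 (x²,y² cancel):
  -30.160·x − 7.746·y = 491.166908
  -87.368·x + 37.600·y = 3097.853886
det = -30.160·37.600 − -7.746·-87.368 = -1810.768528
x = (491.166908·37.600 − -7.746·3097.853886) / -1810.768528 = -23.450734
y = (-30.160·3097.853886 − 491.166908·-87.368) / -1810.768528 = 27.899205
|P − Q| = √((-23.450734 − -2.794)² + (27.899205 − -17.207)²) = 49.611193

49.611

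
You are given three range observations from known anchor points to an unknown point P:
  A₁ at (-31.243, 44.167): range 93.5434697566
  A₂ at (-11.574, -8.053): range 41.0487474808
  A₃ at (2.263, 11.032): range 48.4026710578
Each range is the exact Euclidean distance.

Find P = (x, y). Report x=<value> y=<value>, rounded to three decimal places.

eq1: (x + 31.243)² + (y − 44.167)² = 93.5434697566²
eq2: (x + 11.574)² + (y + 8.053)² = 41.0487474808²
eq3: (x − 2.263)² + (y − 11.032)² = 48.4026710578²
eq1−eq3, eq1−eq2 (x²,y² cancel):
  67.012·x − 66.270·y = 3607.539424
  39.338·x − 104.440·y = 4337.340411
det = 67.012·-104.440 − -66.270·39.338 = -4391.804020
x = (3607.539424·-104.440 − -66.270·4337.340411) / -4391.804020 = 20.341497
y = (67.012·4337.340411 − 3607.539424·39.338) / -4391.804020 = -33.867738

x=20.341 y=-33.868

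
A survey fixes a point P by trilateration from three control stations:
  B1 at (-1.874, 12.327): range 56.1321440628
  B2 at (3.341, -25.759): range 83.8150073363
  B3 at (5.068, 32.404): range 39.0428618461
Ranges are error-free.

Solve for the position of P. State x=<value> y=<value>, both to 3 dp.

x=40.149 y=49.541

eq1: (x + 1.874)² + (y − 12.327)² = 56.1321440628²
eq2: (x − 3.341)² + (y + 25.759)² = 83.8150073363²
eq3: (x − 5.068)² + (y − 32.404)² = 39.0428618461²
eq1−eq3, eq1−eq2 (x²,y² cancel):
  13.884·x + 40.154·y = 2546.709571
  10.430·x − 76.172·y = -3354.916301
det = 13.884·-76.172 − 40.154·10.430 = -1476.378268
x = (2546.709571·-76.172 − 40.154·-3354.916301) / -1476.378268 = 40.148689
y = (13.884·-3354.916301 − 2546.709571·10.430) / -1476.378268 = 49.541395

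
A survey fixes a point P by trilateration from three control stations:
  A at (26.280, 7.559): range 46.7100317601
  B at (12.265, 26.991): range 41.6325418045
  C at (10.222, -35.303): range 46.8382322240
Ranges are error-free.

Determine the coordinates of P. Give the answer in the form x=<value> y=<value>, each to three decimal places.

x=-19.903 y=0.562

eq1: (x − 26.280)² + (y − 7.559)² = 46.7100317601²
eq2: (x − 12.265)² + (y − 26.991)² = 41.6325418045²
eq3: (x − 10.222)² + (y + 35.303)² = 46.8382322240²
eq2−eq3, eq2−eq1 (x²,y² cancel):
  -4.086·x − 124.588·y = 11.295326
  28.030·x − 38.864·y = -579.725955
det = -4.086·-38.864 − -124.588·28.030 = 3650.999944
x = (11.295326·-38.864 − -124.588·-579.725955) / 3650.999944 = -19.903007
y = (-4.086·-579.725955 − 11.295326·28.030) / 3650.999944 = 0.562080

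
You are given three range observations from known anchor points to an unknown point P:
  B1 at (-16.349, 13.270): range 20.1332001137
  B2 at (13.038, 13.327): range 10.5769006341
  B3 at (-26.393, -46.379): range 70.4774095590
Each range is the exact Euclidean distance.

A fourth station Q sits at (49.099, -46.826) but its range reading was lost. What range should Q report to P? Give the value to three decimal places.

eq1: (x + 16.349)² + (y − 13.270)² = 20.1332001137²
eq2: (x − 13.038)² + (y − 13.327)² = 10.5769006341²
eq3: (x + 26.393)² + (y + 46.379)² = 70.4774095590²
eq3−eq2, eq3−eq1 (x²,y² cancel):
  78.862·x + 119.412·y = 2355.190714
  20.088·x + 119.298·y = 2157.500122
det = 78.862·119.298 − 119.412·20.088 = 7009.330620
x = (2355.190714·119.298 − 119.412·2157.500122) / 7009.330620 = 3.329581
y = (78.862·2157.500122 − 2355.190714·20.088) / 7009.330620 = 17.524313
|P − Q| = √((3.329581 − 49.099)² + (17.524313 − -46.826)²) = 78.967097

78.967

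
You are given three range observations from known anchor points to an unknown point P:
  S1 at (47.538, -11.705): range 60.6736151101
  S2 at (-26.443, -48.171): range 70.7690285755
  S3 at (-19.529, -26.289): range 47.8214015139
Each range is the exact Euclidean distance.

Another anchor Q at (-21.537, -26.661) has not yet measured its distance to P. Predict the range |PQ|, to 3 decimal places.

eq1: (x − 47.538)² + (y + 11.705)² = 60.6736151101²
eq2: (x + 26.443)² + (y + 48.171)² = 70.7690285755²
eq3: (x + 19.529)² + (y + 26.289)² = 47.8214015139²
eq3−eq1, eq3−eq2 (x²,y² cancel):
  134.134·x + 29.168·y = -70.026021
  -13.828·x − 43.764·y = -774.184835
det = 134.134·-43.764 − 29.168·-13.828 = -5466.905272
x = (-70.026021·-43.764 − 29.168·-774.184835) / -5466.905272 = -4.691144
y = (134.134·-774.184835 − -70.026021·-13.828) / -5466.905272 = 19.172242
|P − Q| = √((-4.691144 − -21.537)² + (19.172242 − -26.661)²) = 48.831024

48.831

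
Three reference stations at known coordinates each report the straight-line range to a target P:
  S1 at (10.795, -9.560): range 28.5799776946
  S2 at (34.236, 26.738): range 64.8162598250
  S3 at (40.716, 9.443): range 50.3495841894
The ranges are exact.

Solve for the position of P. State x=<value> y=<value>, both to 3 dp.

x=20.214 y=-36.543

eq1: (x − 10.795)² + (y + 9.560)² = 28.5799776946²
eq2: (x − 34.236)² + (y − 26.738)² = 64.8162598250²
eq3: (x − 40.716)² + (y − 9.443)² = 50.3495841894²
eq1−eq3, eq1−eq2 (x²,y² cancel):
  59.842·x + 38.006·y = -179.228223
  46.882·x + 72.596·y = -1705.233698
det = 59.842·72.596 − 38.006·46.882 = 2562.492540
x = (-179.228223·72.596 − 38.006·-1705.233698) / 2562.492540 = 20.213858
y = (59.842·-1705.233698 − -179.228223·46.882) / 2562.492540 = -36.543333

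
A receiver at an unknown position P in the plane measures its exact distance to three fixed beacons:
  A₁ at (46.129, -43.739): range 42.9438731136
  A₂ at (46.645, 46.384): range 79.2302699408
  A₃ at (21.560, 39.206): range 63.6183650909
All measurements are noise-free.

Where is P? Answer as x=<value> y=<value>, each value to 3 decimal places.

eq1: (x − 46.129)² + (y + 43.739)² = 42.9438731136²
eq2: (x − 46.645)² + (y − 46.384)² = 79.2302699408²
eq3: (x − 21.560)² + (y − 39.206)² = 63.6183650909²
eq1−eq3, eq1−eq2 (x²,y² cancel):
  -49.138·x + 165.890·y = -4242.160865
  1.032·x + 180.246·y = -4147.012718
det = -49.138·180.246 − 165.890·1.032 = -9028.126428
x = (-4242.160865·180.246 − 165.890·-4147.012718) / -9028.126428 = 8.493965
y = (-49.138·-4147.012718 − -4242.160865·1.032) / -9028.126428 = -23.056148

x=8.494 y=-23.056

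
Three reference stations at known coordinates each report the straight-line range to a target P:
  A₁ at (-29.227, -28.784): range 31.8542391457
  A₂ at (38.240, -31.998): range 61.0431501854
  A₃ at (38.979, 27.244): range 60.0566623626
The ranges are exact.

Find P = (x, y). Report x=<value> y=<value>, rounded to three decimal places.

x=-14.175 y=-0.710

eq1: (x + 29.227)² + (y + 28.784)² = 31.8542391457²
eq2: (x − 38.240)² + (y + 31.998)² = 61.0431501854²
eq3: (x − 38.979)² + (y − 27.244)² = 60.0566623626²
eq2−eq3, eq2−eq1 (x²,y² cancel):
  1.478·x + 118.484·y = -105.108137
  -134.934·x + 6.428·y = 1908.140214
det = 1.478·6.428 − 118.484·-134.934 = 15997.020640
x = (-105.108137·6.428 − 118.484·1908.140214) / 15997.020640 = -14.175122
y = (1.478·1908.140214 − -105.108137·-134.934) / 15997.020640 = -0.710284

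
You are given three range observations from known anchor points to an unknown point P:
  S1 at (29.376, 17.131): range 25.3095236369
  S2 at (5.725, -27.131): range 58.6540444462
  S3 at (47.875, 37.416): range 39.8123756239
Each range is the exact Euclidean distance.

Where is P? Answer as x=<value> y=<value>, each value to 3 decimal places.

x=8.511 y=31.457

eq1: (x − 29.376)² + (y − 17.131)² = 25.3095236369²
eq2: (x − 5.725)² + (y + 27.131)² = 58.6540444462²
eq3: (x − 47.875)² + (y − 37.416)² = 39.8123756239²
eq3−eq1, eq3−eq2 (x²,y² cancel):
  -36.998·x − 40.570·y = -1591.098878
  -84.300·x − 129.094·y = -4778.377572
det = -36.998·-129.094 − -40.570·-84.300 = 1356.168812
x = (-1591.098878·-129.094 − -40.570·-4778.377572) / 1356.168812 = 8.511138
y = (-36.998·-4778.377572 − -1591.098878·-84.300) / 1356.168812 = 31.456835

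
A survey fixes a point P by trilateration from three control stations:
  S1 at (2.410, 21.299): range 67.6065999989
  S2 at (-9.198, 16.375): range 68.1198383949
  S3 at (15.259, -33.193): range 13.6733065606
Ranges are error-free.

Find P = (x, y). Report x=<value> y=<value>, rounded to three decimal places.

x=25.514 y=-42.237

eq1: (x − 2.410)² + (y − 21.299)² = 67.6065999989²
eq2: (x + 9.198)² + (y − 16.375)² = 68.1198383949²
eq3: (x − 15.259)² + (y + 33.193)² = 13.6733065606²
eq2−eq1, eq2−eq3 (x²,y² cancel):
  23.216·x + 9.848·y = 176.371692
  48.914·x − 99.136·y = 5435.221572
det = 23.216·-99.136 − 9.848·48.914 = -2783.246448
x = (176.371692·-99.136 − 9.848·5435.221572) / -2783.246448 = 25.513675
y = (23.216·5435.221572 − 176.371692·48.914) / -2783.246448 = -42.237388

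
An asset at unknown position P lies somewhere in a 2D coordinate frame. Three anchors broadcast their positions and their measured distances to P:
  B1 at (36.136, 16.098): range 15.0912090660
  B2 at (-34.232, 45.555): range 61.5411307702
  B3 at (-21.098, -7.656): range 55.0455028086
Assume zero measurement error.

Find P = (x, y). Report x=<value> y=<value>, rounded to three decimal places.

x=23.590 y=24.485

eq1: (x − 36.136)² + (y − 16.098)² = 15.0912090660²
eq2: (x + 34.232)² + (y − 45.555)² = 61.5411307702²
eq3: (x + 21.098)² + (y + 7.656)² = 55.0455028086²
eq1−eq2, eq1−eq3 (x²,y² cancel):
  -140.736·x + 58.914·y = -1877.434436
  -114.468·x − 47.508·y = -3863.478948
det = -140.736·-47.508 − 58.914·-114.468 = 13429.853640
x = (-1877.434436·-47.508 − 58.914·-3863.478948) / 13429.853640 = 23.589695
y = (-140.736·-3863.478948 − -1877.434436·-114.468) / 13429.853640 = 24.484586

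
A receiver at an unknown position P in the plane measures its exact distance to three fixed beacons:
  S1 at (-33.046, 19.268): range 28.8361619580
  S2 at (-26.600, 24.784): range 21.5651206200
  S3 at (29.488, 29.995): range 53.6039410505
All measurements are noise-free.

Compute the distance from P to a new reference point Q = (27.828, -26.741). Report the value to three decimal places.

eq1: (x + 33.046)² + (y − 19.268)² = 28.8361619580²
eq2: (x + 26.600)² + (y − 24.784)² = 21.5651206200²
eq3: (x − 29.488)² + (y − 29.995)² = 53.6039410505²
eq1−eq3, eq1−eq2 (x²,y² cancel):
  125.068·x + 21.454·y = -1735.910031
  12.892·x + 11.032·y = 224.982525
det = 125.068·11.032 − 21.454·12.892 = 1103.165208
x = (-1735.910031·11.032 − 21.454·224.982525) / 1103.165208 = -21.735035
y = (125.068·224.982525 − -1735.910031·12.892) / 1103.165208 = 45.793201
|P − Q| = √((-21.735035 − 27.828)² + (45.793201 − -26.741)²) = 87.850469

87.850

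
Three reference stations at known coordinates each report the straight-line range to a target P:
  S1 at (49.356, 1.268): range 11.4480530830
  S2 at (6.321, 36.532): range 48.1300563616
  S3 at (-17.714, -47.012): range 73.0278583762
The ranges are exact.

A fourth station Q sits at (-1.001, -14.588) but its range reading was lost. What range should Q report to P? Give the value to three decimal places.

41.686

eq1: (x − 49.356)² + (y − 1.268)² = 11.4480530830²
eq2: (x − 6.321)² + (y − 36.532)² = 48.1300563616²
eq3: (x + 17.714)² + (y + 47.012)² = 73.0278583762²
eq2−eq3, eq2−eq1 (x²,y² cancel):
  -48.070·x − 167.088·y = -1867.193899
  86.070·x − 70.528·y = 3248.524901
det = -48.070·-70.528 − -167.088·86.070 = 17771.545120
x = (-1867.193899·-70.528 − -167.088·3248.524901) / 17771.545120 = 37.952748
y = (-48.070·3248.524901 − -1867.193899·86.070) / 17771.545120 = 0.256184
|P − Q| = √((37.952748 − -1.001)² + (0.256184 − -14.588)²) = 41.686260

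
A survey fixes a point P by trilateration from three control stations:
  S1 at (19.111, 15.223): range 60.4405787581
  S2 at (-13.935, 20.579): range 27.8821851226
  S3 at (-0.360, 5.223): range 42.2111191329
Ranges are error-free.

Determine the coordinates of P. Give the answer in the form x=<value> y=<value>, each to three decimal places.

eq1: (x − 19.111)² + (y − 15.223)² = 60.4405787581²
eq2: (x + 13.935)² + (y − 20.579)² = 27.8821851226²
eq3: (x + 0.360)² + (y − 5.223)² = 42.2111191329²
eq3−eq1, eq3−eq2 (x²,y² cancel):
  38.942·x + 20.000·y = -1301.724261
  -27.150·x + 30.712·y = 1594.632468
det = 38.942·30.712 − 20.000·-27.150 = 1738.986704
x = (-1301.724261·30.712 − 20.000·1594.632468) / 1738.986704 = -41.329358
y = (38.942·1594.632468 − -1301.724261·-27.150) / 1738.986704 = 15.386181

x=-41.329 y=15.386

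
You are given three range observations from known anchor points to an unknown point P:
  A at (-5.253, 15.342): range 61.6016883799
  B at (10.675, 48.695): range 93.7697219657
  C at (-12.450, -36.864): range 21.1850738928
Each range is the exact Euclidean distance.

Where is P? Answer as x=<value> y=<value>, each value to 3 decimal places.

x=7.108 y=-45.007

eq1: (x + 5.253)² + (y − 15.342)² = 61.6016883799²
eq2: (x − 10.675)² + (y − 48.695)² = 93.7697219657²
eq3: (x + 12.450)² + (y + 36.864)² = 21.1850738928²
eq3−eq1, eq3−eq2 (x²,y² cancel):
  14.394·x + 104.412·y = -4596.946678
  46.250·x + 171.118·y = -7372.751748
det = 14.394·171.118 − 104.412·46.250 = -2365.982508
x = (-4596.946678·171.118 − 104.412·-7372.751748) / -2365.982508 = 7.107646
y = (14.394·-7372.751748 − -4596.946678·46.250) / -2365.982508 = -45.006840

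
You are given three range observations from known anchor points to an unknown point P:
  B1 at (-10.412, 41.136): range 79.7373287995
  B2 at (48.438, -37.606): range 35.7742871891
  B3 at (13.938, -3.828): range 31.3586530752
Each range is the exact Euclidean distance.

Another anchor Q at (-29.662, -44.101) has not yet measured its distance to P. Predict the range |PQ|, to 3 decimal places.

43.341

eq1: (x + 10.412)² + (y − 41.136)² = 79.7373287995²
eq2: (x − 48.438)² + (y + 37.606)² = 35.7742871891²
eq3: (x − 13.938)² + (y + 3.828)² = 31.3586530752²
eq2−eq3, eq2−eq1 (x²,y² cancel):
  -69.000·x + 67.556·y = -3255.095151
  -117.700·x + 157.484·y = -7038.112820
det = -69.000·157.484 − 67.556·-117.700 = -2915.054800
x = (-3255.095151·157.484 − 67.556·-7038.112820) / -2915.054800 = 12.747155
y = (-69.000·-7038.112820 − -3255.095151·-117.700) / -2915.054800 = -35.164034
|P − Q| = √((12.747155 − -29.662)² + (-35.164034 − -44.101)²) = 43.340579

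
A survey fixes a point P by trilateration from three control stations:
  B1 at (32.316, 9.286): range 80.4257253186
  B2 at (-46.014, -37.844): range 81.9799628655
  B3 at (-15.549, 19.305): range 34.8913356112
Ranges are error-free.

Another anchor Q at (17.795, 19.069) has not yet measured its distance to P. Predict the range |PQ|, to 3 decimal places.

eq1: (x − 32.316)² + (y − 9.286)² = 80.4257253186²
eq2: (x + 46.014)² + (y + 37.844)² = 81.9799628655²
eq3: (x + 15.549)² + (y − 19.305)² = 34.8913356112²
eq3−eq1, eq3−eq2 (x²,y² cancel):
  95.730·x − 20.038·y = -4734.792766
  -60.930·x − 114.298·y = -2568.306905
det = 95.730·-114.298 − -20.038·-60.930 = -12162.662880
x = (-4734.792766·-114.298 − -20.038·-2568.306905) / -12162.662880 = -40.263684
y = (95.730·-2568.306905 − -4734.792766·-60.930) / -12162.662880 = 43.934042
|P − Q| = √((-40.263684 − 17.795)² + (43.934042 − 19.069)²) = 63.159172

63.159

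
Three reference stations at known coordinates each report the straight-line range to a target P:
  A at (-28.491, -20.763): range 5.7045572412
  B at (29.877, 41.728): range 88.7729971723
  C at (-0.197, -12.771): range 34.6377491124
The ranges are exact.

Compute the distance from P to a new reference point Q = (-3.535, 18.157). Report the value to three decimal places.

eq1: (x + 28.491)² + (y + 20.763)² = 5.7045572412²
eq2: (x − 29.877)² + (y − 41.728)² = 88.7729971723²
eq3: (x + 0.197)² + (y + 12.771)² = 34.6377491124²
eq1−eq2, eq1−eq3 (x²,y² cancel):
  116.736·x + 124.982·y = -6457.081191
  56.588·x + 15.984·y = -2246.933690
det = 116.736·15.984 − 124.982·56.588 = -5206.573192
x = (-6457.081191·15.984 − 124.982·-2246.933690) / -5206.573192 = -34.113855
y = (116.736·-2246.933690 − -6457.081191·56.588) / -5206.573192 = -19.800981
|P − Q| = √((-34.113855 − -3.535)² + (-19.800981 − 18.157)²) = 48.742945

48.743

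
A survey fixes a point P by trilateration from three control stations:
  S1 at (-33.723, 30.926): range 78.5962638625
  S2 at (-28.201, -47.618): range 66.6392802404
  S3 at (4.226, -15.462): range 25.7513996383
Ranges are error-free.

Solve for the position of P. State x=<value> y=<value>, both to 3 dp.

eq1: (x + 33.723)² + (y − 30.926)² = 78.5962638625²
eq2: (x + 28.201)² + (y + 47.618)² = 66.6392802404²
eq3: (x − 4.226)² + (y + 15.462)² = 25.7513996383²
eq2−eq1, eq2−eq3 (x²,y² cancel):
  -11.044·x + 157.088·y = -2705.691142
  64.854·x + 64.312·y = 971.821283
det = -11.044·64.312 − 157.088·64.854 = -10898.046880
x = (-2705.691142·64.312 − 157.088·971.821283) / -10898.046880 = 29.975084
y = (-11.044·971.821283 − -2705.691142·64.854) / -10898.046880 = -15.116663

x=29.975 y=-15.117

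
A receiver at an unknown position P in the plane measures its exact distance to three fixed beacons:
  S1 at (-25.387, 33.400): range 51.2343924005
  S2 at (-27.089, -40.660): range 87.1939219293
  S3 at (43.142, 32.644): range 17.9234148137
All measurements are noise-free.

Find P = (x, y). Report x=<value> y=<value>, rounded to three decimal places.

eq1: (x + 25.387)² + (y − 33.400)² = 51.2343924005²
eq2: (x + 27.089)² + (y + 40.660)² = 87.1939219293²
eq3: (x − 43.142)² + (y − 32.644)² = 17.9234148137²
eq3−eq1, eq3−eq2 (x²,y² cancel):
  -137.058·x + 1.512·y = -3470.517297
  -140.462·x − 146.608·y = -7821.344602
det = -137.058·-146.608 − 1.512·-140.462 = 20306.177808
x = (-3470.517297·-146.608 − 1.512·-7821.344602) / 20306.177808 = 25.639068
y = (-137.058·-7821.344602 − -3470.517297·-140.462) / 20306.177808 = 28.784444

x=25.639 y=28.784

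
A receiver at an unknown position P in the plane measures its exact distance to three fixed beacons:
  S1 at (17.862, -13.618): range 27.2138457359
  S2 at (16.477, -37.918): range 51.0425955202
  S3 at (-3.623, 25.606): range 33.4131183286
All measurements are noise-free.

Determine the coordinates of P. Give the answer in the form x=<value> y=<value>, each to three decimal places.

x=26.915 y=12.046

eq1: (x − 17.862)² + (y + 13.618)² = 27.2138457359²
eq2: (x − 16.477)² + (y + 37.918)² = 51.0425955202²
eq3: (x + 3.623)² + (y − 25.606)² = 33.4131183286²
eq3−eq2, eq3−eq1 (x²,y² cancel):
  40.200·x − 127.048·y = -448.437193
  42.970·x − 78.448·y = 211.550680
det = 40.200·-78.448 − -127.048·42.970 = 2305.642960
x = (-448.437193·-78.448 − -127.048·211.550680) / 2305.642960 = 26.914875
y = (40.200·211.550680 − -448.437193·42.970) / 2305.642960 = 12.045960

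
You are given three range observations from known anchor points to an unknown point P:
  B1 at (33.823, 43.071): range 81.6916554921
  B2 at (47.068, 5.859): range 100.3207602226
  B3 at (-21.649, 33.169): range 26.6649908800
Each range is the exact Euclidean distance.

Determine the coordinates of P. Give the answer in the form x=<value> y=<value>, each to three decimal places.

eq1: (x − 33.823)² + (y − 43.071)² = 81.6916554921²
eq2: (x − 47.068)² + (y − 5.859)² = 100.3207602226²
eq3: (x + 21.649)² + (y − 33.169)² = 26.6649908800²
eq1−eq3, eq1−eq2 (x²,y² cancel):
  -110.944·x − 19.804·y = 4532.260230
  26.490·x − 74.424·y = -4140.110220
det = -110.944·-74.424 − -19.804·26.490 = 8781.504216
x = (4532.260230·-74.424 − -19.804·-4140.110220) / 8781.504216 = -47.748047
y = (-110.944·-4140.110220 − 4532.260230·26.490) / 8781.504216 = 38.633565

x=-47.748 y=38.634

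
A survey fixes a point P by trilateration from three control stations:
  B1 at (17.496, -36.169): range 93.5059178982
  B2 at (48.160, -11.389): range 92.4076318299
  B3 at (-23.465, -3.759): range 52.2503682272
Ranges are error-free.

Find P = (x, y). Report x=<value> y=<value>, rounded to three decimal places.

x=-22.234 y=48.477

eq1: (x − 17.496)² + (y + 36.169)² = 93.5059178982²
eq2: (x − 48.160)² + (y + 11.389)² = 92.4076318299²
eq3: (x + 23.465)² + (y + 3.759)² = 52.2503682272²
eq1−eq2, eq1−eq3 (x²,y² cancel):
  61.328·x + 49.560·y = 1038.974606
  -81.922·x + 64.820·y = 4963.685431
det = 61.328·64.820 − 49.560·-81.922 = 8035.335280
x = (1038.974606·64.820 − 49.560·4963.685431) / 8035.335280 = -22.233536
y = (61.328·4963.685431 − 1038.974606·-81.922) / 8035.335280 = 48.476854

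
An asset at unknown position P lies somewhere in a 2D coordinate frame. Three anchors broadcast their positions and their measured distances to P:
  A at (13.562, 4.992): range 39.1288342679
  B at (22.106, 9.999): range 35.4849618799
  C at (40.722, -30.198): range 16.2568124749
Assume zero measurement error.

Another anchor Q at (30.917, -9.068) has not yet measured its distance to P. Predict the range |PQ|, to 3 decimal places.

17.280

eq1: (x − 13.562)² + (y − 4.992)² = 39.1288342679²
eq2: (x − 22.106)² + (y − 9.999)² = 35.4849618799²
eq3: (x − 40.722)² + (y + 30.198)² = 16.2568124749²
eq2−eq3, eq2−eq1 (x²,y² cancel):
  37.232·x − 80.394·y = 2976.443819
  -17.088·x − 10.014·y = -651.690481
det = 37.232·-10.014 − -80.394·-17.088 = -1746.613920
x = (2976.443819·-10.014 − -80.394·-651.690481) / -1746.613920 = 47.061409
y = (37.232·-651.690481 − 2976.443819·-17.088) / -1746.613920 = -15.228169
|P − Q| = √((47.061409 − 30.917)² + (-15.228169 − -9.068)²) = 17.279747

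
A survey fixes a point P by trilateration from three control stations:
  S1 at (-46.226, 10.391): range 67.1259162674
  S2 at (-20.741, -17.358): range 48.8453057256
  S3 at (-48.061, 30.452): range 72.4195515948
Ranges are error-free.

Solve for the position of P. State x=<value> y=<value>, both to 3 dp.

eq1: (x + 46.226)² + (y − 10.391)² = 67.1259162674²
eq2: (x + 20.741)² + (y + 17.358)² = 48.8453057256²
eq3: (x + 48.061)² + (y − 30.452)² = 72.4195515948²
eq3−eq2, eq3−eq1 (x²,y² cancel):
  54.640·x − 95.620·y = 353.032782
  3.670·x − 40.122·y = -253.665250
det = 54.640·-40.122 − -95.620·3.670 = -1841.340680
x = (353.032782·-40.122 − -95.620·-253.665250) / -1841.340680 = 20.865152
y = (54.640·-253.665250 − 353.032782·3.670) / -1841.340680 = 8.230905

x=20.865 y=8.231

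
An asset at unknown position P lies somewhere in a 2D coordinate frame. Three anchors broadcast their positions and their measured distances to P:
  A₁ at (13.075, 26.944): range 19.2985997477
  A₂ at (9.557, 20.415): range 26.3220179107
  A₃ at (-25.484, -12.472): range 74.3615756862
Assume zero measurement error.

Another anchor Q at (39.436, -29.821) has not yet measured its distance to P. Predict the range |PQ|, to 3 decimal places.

eq1: (x − 13.075)² + (y − 26.944)² = 19.2985997477²
eq2: (x − 9.557)² + (y − 20.415)² = 26.3220179107²
eq3: (x + 25.484)² + (y + 12.472)² = 74.3615756862²
eq1−eq3, eq1−eq2 (x²,y² cancel):
  -77.118·x − 78.832·y = -5249.157707
  -7.036·x − 13.058·y = -709.238962
det = -77.118·-13.058 − -78.832·-7.036 = 452.344892
x = (-5249.157707·-13.058 − -78.832·-709.238962) / 452.344892 = 27.927309
y = (-77.118·-709.238962 − -5249.157707·-7.036) / 452.344892 = 39.266535
|P − Q| = √((27.927309 − 39.436)² + (39.266535 − -29.821)²) = 70.039542

70.040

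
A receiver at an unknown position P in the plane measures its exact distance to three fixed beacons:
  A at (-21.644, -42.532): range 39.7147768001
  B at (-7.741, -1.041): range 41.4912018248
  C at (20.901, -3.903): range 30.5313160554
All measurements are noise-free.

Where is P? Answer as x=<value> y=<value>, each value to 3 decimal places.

eq1: (x + 21.644)² + (y + 42.532)² = 39.7147768001²
eq2: (x + 7.741)² + (y + 1.041)² = 41.4912018248²
eq3: (x − 20.901)² + (y + 3.903)² = 30.5313160554²
eq1−eq2, eq1−eq3 (x²,y² cancel):
  27.806·x + 82.982·y = -2360.683331
  85.090·x + 77.258·y = -1180.246314
det = 27.806·77.258 − 82.982·85.090 = -4912.702432
x = (-2360.683331·77.258 − 82.982·-1180.246314) / -4912.702432 = 17.188599
y = (27.806·-1180.246314 − -2360.683331·85.090) / -4912.702432 = -34.207774

x=17.189 y=-34.208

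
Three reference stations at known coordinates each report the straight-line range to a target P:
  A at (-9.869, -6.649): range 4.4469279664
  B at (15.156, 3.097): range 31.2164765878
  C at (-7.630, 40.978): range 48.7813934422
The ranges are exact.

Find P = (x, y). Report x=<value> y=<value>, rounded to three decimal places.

x=-14.260 y=-7.351

eq1: (x + 9.869)² + (y + 6.649)² = 4.4469279664²
eq2: (x − 15.156)² + (y − 3.097)² = 31.2164765878²
eq3: (x + 7.630)² + (y − 40.978)² = 48.7813934422²
eq2−eq1, eq2−eq3 (x²,y² cancel):
  -50.050·x − 19.492·y = 857.003859
  -45.572·x + 75.762·y = 92.961703
det = -50.050·75.762 − -19.492·-45.572 = -4680.177524
x = (857.003859·75.762 − -19.492·92.961703) / -4680.177524 = -14.260215
y = (-50.050·92.961703 − 857.003859·-45.572) / -4680.177524 = -7.350714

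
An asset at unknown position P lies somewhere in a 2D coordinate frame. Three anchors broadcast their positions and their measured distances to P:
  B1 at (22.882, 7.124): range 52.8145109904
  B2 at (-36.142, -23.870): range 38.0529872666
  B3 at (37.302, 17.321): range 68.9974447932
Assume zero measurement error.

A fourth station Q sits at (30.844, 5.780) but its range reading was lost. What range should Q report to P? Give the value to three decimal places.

eq1: (x − 22.882)² + (y − 7.124)² = 52.8145109904²
eq2: (x + 36.142)² + (y + 23.870)² = 38.0529872666²
eq3: (x − 37.302)² + (y − 17.321)² = 68.9974447932²
eq2−eq1, eq2−eq3 (x²,y² cancel):
  118.048·x + 61.988·y = -2643.026495
  146.888·x + 82.382·y = -3497.182367
det = 118.048·82.382 − 61.988·146.888 = 619.736992
x = (-2643.026495·82.382 − 61.988·-3497.182367) / 619.736992 = -1.540118
y = (118.048·-3497.182367 − -2643.026495·146.888) / 619.736992 = -39.704760
|P − Q| = √((-1.540118 − 30.844)² + (-39.704760 − 5.780)²) = 55.835423

55.835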